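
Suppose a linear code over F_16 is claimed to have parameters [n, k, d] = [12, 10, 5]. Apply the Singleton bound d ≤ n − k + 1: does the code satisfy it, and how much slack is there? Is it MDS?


Singleton RHS = n − k + 1 = 3, slack = -2, bound violated (no such code; not MDS).

Singleton bound: d ≤ n − k + 1.
Here n = 12, k = 10, so n − k + 1 = 3.
Given d = 5, check d ≤ 3: NO.
Slack = (n − k + 1) − d = -2.
The slack is negative: d = 5 exceeds n − k + 1 = 3 by 2, so the Singleton bound is violated and no linear [12, 10, 5]_16 code can exist. In particular it is not MDS (MDS requires d = n − k + 1 exactly).
Description: the claimed parameters are [12, 10, 5]_16; such a code would be impossible (violates the Singleton bound).


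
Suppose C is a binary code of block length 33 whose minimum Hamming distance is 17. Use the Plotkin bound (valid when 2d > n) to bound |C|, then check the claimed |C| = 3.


Plotkin bound M ≤ 34; given |C| = 3 ≤ bound (satisfied).

Check applicability: 2d = 34, n = 33.
2d − n = 1 > 0, so Plotkin applies.
Compute d/(2d−n) = 17/1 ≈ 17.0000.
⌊d/(2d−n)⌋ = 17.
Plotkin bound: M ≤ 2·17 = 34.
Given |C| = 3, check: satisfied.
This |C| is below the Plotkin bound.


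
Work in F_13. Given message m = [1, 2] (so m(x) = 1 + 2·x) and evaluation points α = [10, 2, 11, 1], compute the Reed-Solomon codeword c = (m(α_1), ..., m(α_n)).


c = [8, 5, 10, 3]

Message polynomial: m(x) = 1 + 2·x (mod 13).
For each evaluation point α_i, compute m(α_i) mod 13:
  α_1 = 10: Horner steps 2 → 8, so m(10) = 8.
  α_2 = 2: Horner steps 2 → 5, so m(2) = 5.
  α_3 = 11: Horner steps 2 → 10, so m(11) = 10.
  α_4 = 1: Horner steps 2 → 3, so m(1) = 3.
Codeword c = [8, 5, 10, 3] ∈ F_13^4.


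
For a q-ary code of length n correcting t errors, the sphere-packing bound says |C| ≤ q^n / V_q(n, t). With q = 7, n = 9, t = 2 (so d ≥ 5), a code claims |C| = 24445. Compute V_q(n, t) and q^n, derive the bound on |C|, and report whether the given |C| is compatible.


V_q(n, t) = 1351, q^n = 40353607, Hamming bound = 29869, |C| = 24445 ≤ bound (satisfied).

Step 1: Compute V_q(n, t) = Σ_{j=0}^2 C(n, j) (q−1)^j.
  j = 0: C(9,0)·(6)^0 = 1·1 = 1.
  j = 1: C(9,1)·(6)^1 = 9·6 = 54.
  j = 2: C(9,2)·(6)^2 = 36·36 = 1296.
  V_q(n, t) = 1 + 54 + 1296 = 1351.
Step 2: q^n = 7^9 = 40353607.
Step 3: Hamming bound ⌊q^n / V_q(n,t)⌋ = ⌊40353607/1351⌋ = 29869.
Step 4: Compare |C| = 24445 to 29869: satisfied.
The claimed |C| lies below the Hamming bound.


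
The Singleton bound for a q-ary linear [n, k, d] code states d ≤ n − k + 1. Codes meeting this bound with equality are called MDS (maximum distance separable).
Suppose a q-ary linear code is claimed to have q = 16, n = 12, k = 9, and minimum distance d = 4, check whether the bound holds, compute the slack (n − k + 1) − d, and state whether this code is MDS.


Singleton RHS = n − k + 1 = 4, slack = 0, bound satisfied, MDS.

Singleton bound: d ≤ n − k + 1.
Here n = 12, k = 9, so n − k + 1 = 4.
Given d = 4, check d ≤ 4: YES.
Slack = (n − k + 1) − d = 0.
The code is MDS (slack = 0).
Description: the claimed parameters are [12, 9, 4]_16; such a code would be MDS (meets Singleton bound).


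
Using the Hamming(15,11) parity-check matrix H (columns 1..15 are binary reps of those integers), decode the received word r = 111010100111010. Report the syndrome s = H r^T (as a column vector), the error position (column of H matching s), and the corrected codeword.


s = (0, 0, 0, 1)^T, error position = 1, corrected codeword c = 011010100111010

Compute s = H r^T mod 2 one row at a time:
  s_1 = 0 + 0 + 1 + 1 + 1 + 0 + 1 + 0 = 4 ≡ 0 (mod 2).
  s_2 = 0 + 1 + 0 + 1 + 1 + 0 + 1 + 0 = 4 ≡ 0 (mod 2).
  s_3 = 1 + 1 + 0 + 1 + 1 + 1 + 1 + 0 = 6 ≡ 0 (mod 2).
  s_4 = 1 + 1 + 1 + 1 + 0 + 1 + 0 + 0 = 5 ≡ 1 (mod 2).
s = (0, 0, 0, 1)^T — this equals column 1 of H (binary 0001), so error is at position 1.
Correct: flip bit 1 of r = 111010100111010 to get c = 011010100111010.


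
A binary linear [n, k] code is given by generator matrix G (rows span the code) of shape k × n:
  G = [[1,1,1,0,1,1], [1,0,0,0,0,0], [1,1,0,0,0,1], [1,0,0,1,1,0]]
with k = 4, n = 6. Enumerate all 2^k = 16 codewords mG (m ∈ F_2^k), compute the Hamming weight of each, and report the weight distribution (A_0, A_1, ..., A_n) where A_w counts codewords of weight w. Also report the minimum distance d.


Weight distribution: A_0 = 1, A_1 = 1, A_2 = 4, A_3 = 4, A_4 = 3, A_5 = 3. Minimum distance d = 1.

Enumerate all 2^4 = 16 messages m ∈ F_2^4.
For each, compute codeword c = mG in F_2^6, then tally its weight.
  m = 0000 → c = 000000, weight = 0.
  m = 1000 → c = 111011, weight = 5.
  m = 0100 → c = 100000, weight = 1.
  m = 1100 → c = 011011, weight = 4.
  m = 0010 → c = 110001, weight = 3.
  m = 1010 → c = 001010, weight = 2.
  m = 0110 → c = 010001, weight = 2.
  m = 1110 → c = 101010, weight = 3.
  m = 0001 → c = 100110, weight = 3.
  m = 1001 → c = 011101, weight = 4.
  m = 0101 → c = 000110, weight = 2.
  m = 1101 → c = 111101, weight = 5.
  m = 0011 → c = 010111, weight = 4.
  m = 1011 → c = 101100, weight = 3.
  m = 0111 → c = 110111, weight = 5.
  m = 1111 → c = 001100, weight = 2.
Tally weights:
  weight 0: 1 codewords.
  weight 1: 1 codewords.
  weight 2: 4 codewords.
  weight 3: 4 codewords.
  weight 4: 3 codewords.
  weight 5: 3 codewords.
Minimum distance d = smallest w > 0 with A_w > 0 = 1.
Sanity: Σ A_w = 16 = 2^4 = 16 ✓.


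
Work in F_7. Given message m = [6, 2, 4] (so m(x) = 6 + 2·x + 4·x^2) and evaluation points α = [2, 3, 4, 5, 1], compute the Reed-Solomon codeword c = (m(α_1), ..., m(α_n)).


c = [5, 6, 1, 4, 5]

Message polynomial: m(x) = 6 + 2·x + 4·x^2 (mod 7).
For each evaluation point α_i, compute m(α_i) mod 7:
  α_1 = 2: Horner steps 4 → 3 → 5, so m(2) = 5.
  α_2 = 3: Horner steps 4 → 0 → 6, so m(3) = 6.
  α_3 = 4: Horner steps 4 → 4 → 1, so m(4) = 1.
  α_4 = 5: Horner steps 4 → 1 → 4, so m(5) = 4.
  α_5 = 1: Horner steps 4 → 6 → 5, so m(1) = 5.
Codeword c = [5, 6, 1, 4, 5] ∈ F_7^5.


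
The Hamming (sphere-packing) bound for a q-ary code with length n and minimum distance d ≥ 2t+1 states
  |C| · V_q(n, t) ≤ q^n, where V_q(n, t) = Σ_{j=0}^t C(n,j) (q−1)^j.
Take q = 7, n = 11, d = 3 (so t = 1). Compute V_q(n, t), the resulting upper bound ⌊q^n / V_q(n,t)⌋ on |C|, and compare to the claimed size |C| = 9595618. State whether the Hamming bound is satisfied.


V_q(n, t) = 67, q^n = 1977326743, Hamming bound = 29512339, |C| = 9595618 ≤ bound (satisfied).

Step 1: Compute V_q(n, t) = Σ_{j=0}^1 C(n, j) (q−1)^j.
  j = 0: C(11,0)·(6)^0 = 1·1 = 1.
  j = 1: C(11,1)·(6)^1 = 11·6 = 66.
  V_q(n, t) = 1 + 66 = 67.
Step 2: q^n = 7^11 = 1977326743.
Step 3: Hamming bound ⌊q^n / V_q(n,t)⌋ = ⌊1977326743/67⌋ = 29512339.
Step 4: Compare |C| = 9595618 to 29512339: satisfied.
The claimed |C| lies below the Hamming bound.


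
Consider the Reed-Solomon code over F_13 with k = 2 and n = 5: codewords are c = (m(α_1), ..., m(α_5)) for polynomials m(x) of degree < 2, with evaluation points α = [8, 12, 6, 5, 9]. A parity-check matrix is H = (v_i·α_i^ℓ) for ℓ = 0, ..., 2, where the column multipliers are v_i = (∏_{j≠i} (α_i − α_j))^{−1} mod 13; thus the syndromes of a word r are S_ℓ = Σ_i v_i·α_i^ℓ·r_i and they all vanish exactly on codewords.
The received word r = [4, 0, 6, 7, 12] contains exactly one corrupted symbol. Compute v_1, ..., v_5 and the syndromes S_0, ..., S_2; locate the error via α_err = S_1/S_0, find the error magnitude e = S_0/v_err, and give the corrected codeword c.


S = (3, 1, 9), error at position 5, error magnitude e = 9, c = [4, 0, 6, 7, 3].

Step 1: column multipliers v_i = (∏_{j≠i}(α_i − α_j))^{−1} mod 13.
  i = 1 (α = 8): (8−12)(8−6)(8−5)(8−9) = (−4)·2·3·(−1) = 24 ≡ 11, so v_1 = 11^{−1} = 6 (mod 13).
  i = 2 (α = 12): (12−8)(12−6)(12−5)(12−9) = 4·6·7·3 = 504 ≡ 10, so v_2 = 10^{−1} = 4 (mod 13).
  i = 3 (α = 6): (6−8)(6−12)(6−5)(6−9) = (−2)·(−6)·1·(−3) = −36 ≡ 3, so v_3 = 3^{−1} = 9 (mod 13).
  i = 4 (α = 5): (5−8)(5−12)(5−6)(5−9) = (−3)·(−7)·(−1)·(−4) = 84 ≡ 6, so v_4 = 6^{−1} = 11 (mod 13).
  i = 5 (α = 9): (9−8)(9−12)(9−6)(9−5) = 1·(−3)·3·4 = −36 ≡ 3, so v_5 = 3^{−1} = 9 (mod 13).
  v = [6, 4, 9, 11, 9].
Step 2: syndromes of r = [4, 0, 6, 7, 12] (all sums mod 13).
  S_0 = Σ v_i r_i = 6·4 + 4·0 + 9·6 + 11·7 + 9·12 = 263 ≡ 3.
  S_1 = Σ v_i α_i r_i = 6·8·4 + 4·12·0 + 9·6·6 + 11·5·7 + 9·9·12 = 1873 ≡ 1.
  α_i^2 mod 13 = [12, 1, 10, 12, 3].
  S_2 = Σ v_i α_i^2 r_i = 6·12·4 + 4·1·0 + 9·10·6 + 11·12·7 + 9·3·12 = 2076 ≡ 9.
  S = (3, 1, 9) ≠ 0, so r is not a codeword (an error is present).
Step 3: locate the error. For a single error e at position i, S_ℓ = v_i·e·α_i^ℓ, so α_err = S_1/S_0.
  S_0^{−1} = 3^{−1} = 9 (mod 13), so α_err = 1·9 = 9 ≡ 9 = α_5. Error position i = 5.
  Consistency check: S_2/S_1 = 9·1 = 9 ≡ 9 = α_err ✓ (single-error assumption holds).
Step 4: error magnitude e = S_0/v_5 = S_0·∏_{j≠5}(α_5 − α_j) = 3·3 = 9 ≡ 9 (mod 13).
Step 5: correct position 5: c_5 = r_5 − e = 12 − 9 ≡ 3 (mod 13). Hence c = [4, 0, 6, 7, 3].
  Check: interpolating c through the α_i gives m(x) = 12 + 12·x (degree < 2) with m(α_i) = c_i for every i, so c is indeed a codeword.


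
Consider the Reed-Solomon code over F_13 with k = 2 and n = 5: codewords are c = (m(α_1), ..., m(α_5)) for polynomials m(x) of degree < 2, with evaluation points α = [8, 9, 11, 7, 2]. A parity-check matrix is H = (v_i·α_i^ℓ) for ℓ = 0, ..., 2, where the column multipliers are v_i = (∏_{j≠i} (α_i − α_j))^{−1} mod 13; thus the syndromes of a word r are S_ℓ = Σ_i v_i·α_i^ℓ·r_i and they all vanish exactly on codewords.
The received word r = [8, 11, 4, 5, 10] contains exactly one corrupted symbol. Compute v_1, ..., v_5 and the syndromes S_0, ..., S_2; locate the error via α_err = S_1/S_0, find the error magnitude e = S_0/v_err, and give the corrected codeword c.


S = (4, 8, 3), error at position 5, error magnitude e = 7, c = [8, 11, 4, 5, 3].

Step 1: column multipliers v_i = (∏_{j≠i}(α_i − α_j))^{−1} mod 13.
  i = 1 (α = 8): (8−9)(8−11)(8−7)(8−2) = (−1)·(−3)·1·6 = 18 ≡ 5, so v_1 = 5^{−1} = 8 (mod 13).
  i = 2 (α = 9): (9−8)(9−11)(9−7)(9−2) = 1·(−2)·2·7 = −28 ≡ 11, so v_2 = 11^{−1} = 6 (mod 13).
  i = 3 (α = 11): (11−8)(11−9)(11−7)(11−2) = 3·2·4·9 = 216 ≡ 8, so v_3 = 8^{−1} = 5 (mod 13).
  i = 4 (α = 7): (7−8)(7−9)(7−11)(7−2) = (−1)·(−2)·(−4)·5 = −40 ≡ 12, so v_4 = 12^{−1} = 12 (mod 13).
  i = 5 (α = 2): (2−8)(2−9)(2−11)(2−7) = (−6)·(−7)·(−9)·(−5) = 1890 ≡ 5, so v_5 = 5^{−1} = 8 (mod 13).
  v = [8, 6, 5, 12, 8].
Step 2: syndromes of r = [8, 11, 4, 5, 10] (all sums mod 13).
  S_0 = Σ v_i r_i = 8·8 + 6·11 + 5·4 + 12·5 + 8·10 = 290 ≡ 4.
  S_1 = Σ v_i α_i r_i = 8·8·8 + 6·9·11 + 5·11·4 + 12·7·5 + 8·2·10 = 1906 ≡ 8.
  α_i^2 mod 13 = [12, 3, 4, 10, 4].
  S_2 = Σ v_i α_i^2 r_i = 8·12·8 + 6·3·11 + 5·4·4 + 12·10·5 + 8·4·10 = 1966 ≡ 3.
  S = (4, 8, 3) ≠ 0, so r is not a codeword (an error is present).
Step 3: locate the error. For a single error e at position i, S_ℓ = v_i·e·α_i^ℓ, so α_err = S_1/S_0.
  S_0^{−1} = 4^{−1} = 10 (mod 13), so α_err = 8·10 = 80 ≡ 2 = α_5. Error position i = 5.
  Consistency check: S_2/S_1 = 3·5 = 15 ≡ 2 = α_err ✓ (single-error assumption holds).
Step 4: error magnitude e = S_0/v_5 = S_0·∏_{j≠5}(α_5 − α_j) = 4·5 = 20 ≡ 7 (mod 13).
Step 5: correct position 5: c_5 = r_5 − e = 10 − 7 ≡ 3 (mod 13). Hence c = [8, 11, 4, 5, 3].
  Check: interpolating c through the α_i gives m(x) = 10 + 3·x (degree < 2) with m(α_i) = c_i for every i, so c is indeed a codeword.


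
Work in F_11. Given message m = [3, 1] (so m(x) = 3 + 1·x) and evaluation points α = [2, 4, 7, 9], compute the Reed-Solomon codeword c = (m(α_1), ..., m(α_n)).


c = [5, 7, 10, 1]

Message polynomial: m(x) = 3 + 1·x (mod 11).
For each evaluation point α_i, compute m(α_i) mod 11:
  α_1 = 2: Horner steps 1 → 5, so m(2) = 5.
  α_2 = 4: Horner steps 1 → 7, so m(4) = 7.
  α_3 = 7: Horner steps 1 → 10, so m(7) = 10.
  α_4 = 9: Horner steps 1 → 1, so m(9) = 1.
Codeword c = [5, 7, 10, 1] ∈ F_11^4.


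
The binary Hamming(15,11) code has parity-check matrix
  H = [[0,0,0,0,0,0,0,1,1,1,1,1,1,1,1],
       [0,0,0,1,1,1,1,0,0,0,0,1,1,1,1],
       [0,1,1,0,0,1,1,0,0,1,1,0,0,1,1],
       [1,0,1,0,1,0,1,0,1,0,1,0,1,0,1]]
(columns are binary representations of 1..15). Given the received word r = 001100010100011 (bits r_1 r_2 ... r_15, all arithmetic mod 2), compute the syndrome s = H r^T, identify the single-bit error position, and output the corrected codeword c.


s = (0, 1, 0, 0)^T, error position = 4, corrected codeword c = 001000010100011

Compute s = H r^T mod 2 one row at a time:
  s_1 = 1 + 0 + 1 + 0 + 0 + 0 + 1 + 1 = 4 ≡ 0 (mod 2).
  s_2 = 1 + 0 + 0 + 0 + 0 + 0 + 1 + 1 = 3 ≡ 1 (mod 2).
  s_3 = 0 + 1 + 0 + 0 + 1 + 0 + 1 + 1 = 4 ≡ 0 (mod 2).
  s_4 = 0 + 1 + 0 + 0 + 0 + 0 + 0 + 1 = 2 ≡ 0 (mod 2).
s = (0, 1, 0, 0)^T — this equals column 4 of H (binary 0100), so error is at position 4.
Correct: flip bit 4 of r = 001100010100011 to get c = 001000010100011.


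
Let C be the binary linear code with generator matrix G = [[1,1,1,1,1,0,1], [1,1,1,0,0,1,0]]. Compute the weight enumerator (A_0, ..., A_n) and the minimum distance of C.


Weight distribution: A_0 = 1, A_4 = 2, A_6 = 1. Minimum distance d = 4.

Enumerate all 2^2 = 4 messages m ∈ F_2^2.
For each, compute codeword c = mG in F_2^7, then tally its weight.
  m = 00 → c = 0000000, weight = 0.
  m = 10 → c = 1111101, weight = 6.
  m = 01 → c = 1110010, weight = 4.
  m = 11 → c = 0001111, weight = 4.
Tally weights:
  weight 0: 1 codewords.
  weight 4: 2 codewords.
  weight 6: 1 codewords.
Minimum distance d = smallest w > 0 with A_w > 0 = 4.
Sanity: Σ A_w = 4 = 2^2 = 4 ✓.


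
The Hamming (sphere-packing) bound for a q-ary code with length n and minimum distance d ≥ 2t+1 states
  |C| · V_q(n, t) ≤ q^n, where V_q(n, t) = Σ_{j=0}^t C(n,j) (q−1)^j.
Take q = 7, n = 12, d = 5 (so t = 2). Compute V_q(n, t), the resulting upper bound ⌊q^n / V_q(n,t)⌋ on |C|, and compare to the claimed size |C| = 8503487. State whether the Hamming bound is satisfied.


V_q(n, t) = 2449, q^n = 13841287201, Hamming bound = 5651811, |C| = 8503487 > bound (violated).

Step 1: Compute V_q(n, t) = Σ_{j=0}^2 C(n, j) (q−1)^j.
  j = 0: C(12,0)·(6)^0 = 1·1 = 1.
  j = 1: C(12,1)·(6)^1 = 12·6 = 72.
  j = 2: C(12,2)·(6)^2 = 66·36 = 2376.
  V_q(n, t) = 1 + 72 + 2376 = 2449.
Step 2: q^n = 7^12 = 13841287201.
Step 3: Hamming bound ⌊q^n / V_q(n,t)⌋ = ⌊13841287201/2449⌋ = 5651811.
Step 4: Compare |C| = 8503487 to 5651811: violated.
The claimed |C| lies above the Hamming bound, so no 7-ary code of length 12 with d ≥ 5 can have 8503487 codewords.


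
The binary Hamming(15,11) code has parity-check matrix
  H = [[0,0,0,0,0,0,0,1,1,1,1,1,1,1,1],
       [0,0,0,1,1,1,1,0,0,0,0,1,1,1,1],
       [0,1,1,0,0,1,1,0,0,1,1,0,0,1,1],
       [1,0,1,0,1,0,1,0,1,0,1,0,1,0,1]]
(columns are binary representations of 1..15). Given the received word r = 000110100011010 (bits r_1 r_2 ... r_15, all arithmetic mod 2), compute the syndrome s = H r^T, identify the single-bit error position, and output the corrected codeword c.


s = (1, 1, 1, 1)^T, error position = 15, corrected codeword c = 000110100011011

Compute s = H r^T mod 2 one row at a time:
  s_1 = 0 + 0 + 0 + 1 + 1 + 0 + 1 + 0 = 3 ≡ 1 (mod 2).
  s_2 = 1 + 1 + 0 + 1 + 1 + 0 + 1 + 0 = 5 ≡ 1 (mod 2).
  s_3 = 0 + 0 + 0 + 1 + 0 + 1 + 1 + 0 = 3 ≡ 1 (mod 2).
  s_4 = 0 + 0 + 1 + 1 + 0 + 1 + 0 + 0 = 3 ≡ 1 (mod 2).
s = (1, 1, 1, 1)^T — this equals column 15 of H (binary 1111), so error is at position 15.
Correct: flip bit 15 of r = 000110100011010 to get c = 000110100011011.


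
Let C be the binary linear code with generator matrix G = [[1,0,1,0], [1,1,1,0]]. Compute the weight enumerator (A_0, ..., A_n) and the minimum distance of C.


Weight distribution: A_0 = 1, A_1 = 1, A_2 = 1, A_3 = 1. Minimum distance d = 1.

Enumerate all 2^2 = 4 messages m ∈ F_2^2.
For each, compute codeword c = mG in F_2^4, then tally its weight.
  m = 00 → c = 0000, weight = 0.
  m = 10 → c = 1010, weight = 2.
  m = 01 → c = 1110, weight = 3.
  m = 11 → c = 0100, weight = 1.
Tally weights:
  weight 0: 1 codewords.
  weight 1: 1 codewords.
  weight 2: 1 codewords.
  weight 3: 1 codewords.
Minimum distance d = smallest w > 0 with A_w > 0 = 1.
Sanity: Σ A_w = 4 = 2^2 = 4 ✓.


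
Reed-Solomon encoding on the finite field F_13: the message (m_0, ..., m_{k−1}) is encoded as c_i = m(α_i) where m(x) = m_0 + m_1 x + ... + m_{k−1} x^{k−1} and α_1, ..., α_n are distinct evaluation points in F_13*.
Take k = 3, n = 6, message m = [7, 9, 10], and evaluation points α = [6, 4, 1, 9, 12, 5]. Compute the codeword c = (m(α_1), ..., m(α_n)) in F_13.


c = [5, 8, 0, 1, 8, 3]

Message polynomial: m(x) = 7 + 9·x + 10·x^2 (mod 13).
For each evaluation point α_i, compute m(α_i) mod 13:
  α_1 = 6: Horner steps 10 → 4 → 5, so m(6) = 5.
  α_2 = 4: Horner steps 10 → 10 → 8, so m(4) = 8.
  α_3 = 1: Horner steps 10 → 6 → 0, so m(1) = 0.
  α_4 = 9: Horner steps 10 → 8 → 1, so m(9) = 1.
  α_5 = 12: Horner steps 10 → 12 → 8, so m(12) = 8.
  α_6 = 5: Horner steps 10 → 7 → 3, so m(5) = 3.
Codeword c = [5, 8, 0, 1, 8, 3] ∈ F_13^6.


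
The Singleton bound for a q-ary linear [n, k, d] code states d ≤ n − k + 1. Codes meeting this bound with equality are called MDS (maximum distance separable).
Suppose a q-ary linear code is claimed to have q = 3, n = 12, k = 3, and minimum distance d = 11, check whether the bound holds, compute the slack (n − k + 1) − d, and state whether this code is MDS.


Singleton RHS = n − k + 1 = 10, slack = -1, bound violated (no such code; not MDS).

Singleton bound: d ≤ n − k + 1.
Here n = 12, k = 3, so n − k + 1 = 10.
Given d = 11, check d ≤ 10: NO.
Slack = (n − k + 1) − d = -1.
The slack is negative: d = 11 exceeds n − k + 1 = 10 by 1, so the Singleton bound is violated and no linear [12, 3, 11]_3 code can exist. In particular it is not MDS (MDS requires d = n − k + 1 exactly).
Description: the claimed parameters are [12, 3, 11]_3; such a code would be impossible (violates the Singleton bound).


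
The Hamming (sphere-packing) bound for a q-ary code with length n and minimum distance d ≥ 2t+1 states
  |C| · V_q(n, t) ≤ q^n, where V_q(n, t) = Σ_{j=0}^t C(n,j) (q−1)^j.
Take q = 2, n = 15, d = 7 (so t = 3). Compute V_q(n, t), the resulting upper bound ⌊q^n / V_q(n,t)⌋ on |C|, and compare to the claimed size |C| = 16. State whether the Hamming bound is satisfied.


V_q(n, t) = 576, q^n = 32768, Hamming bound = 56, |C| = 16 ≤ bound (satisfied).

Step 1: Compute V_q(n, t) = Σ_{j=0}^3 C(n, j) (q−1)^j.
  j = 0: C(15,0)·(1)^0 = 1·1 = 1.
  j = 1: C(15,1)·(1)^1 = 15·1 = 15.
  j = 2: C(15,2)·(1)^2 = 105·1 = 105.
  j = 3: C(15,3)·(1)^3 = 455·1 = 455.
  V_q(n, t) = 1 + 15 + 105 + 455 = 576.
Step 2: q^n = 2^15 = 32768.
Step 3: Hamming bound ⌊q^n / V_q(n,t)⌋ = ⌊32768/576⌋ = 56.
Step 4: Compare |C| = 16 to 56: satisfied.
The claimed |C| lies below the Hamming bound.


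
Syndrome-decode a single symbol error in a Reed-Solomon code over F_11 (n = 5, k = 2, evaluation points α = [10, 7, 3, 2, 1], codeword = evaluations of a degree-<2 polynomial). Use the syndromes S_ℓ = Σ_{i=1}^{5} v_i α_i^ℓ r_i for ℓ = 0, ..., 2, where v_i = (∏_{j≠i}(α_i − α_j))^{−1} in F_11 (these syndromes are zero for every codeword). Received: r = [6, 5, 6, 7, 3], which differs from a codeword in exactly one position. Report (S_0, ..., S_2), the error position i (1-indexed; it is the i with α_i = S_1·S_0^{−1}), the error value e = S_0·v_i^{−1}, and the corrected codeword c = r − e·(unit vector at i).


S = (6, 7, 10), error at position 3, error magnitude e = 6, c = [6, 5, 0, 7, 3].

Step 1: column multipliers v_i = (∏_{j≠i}(α_i − α_j))^{−1} mod 11.
  i = 1 (α = 10): (10−7)(10−3)(10−2)(10−1) = 3·7·8·9 = 1512 ≡ 5, so v_1 = 5^{−1} = 9 (mod 11).
  i = 2 (α = 7): (7−10)(7−3)(7−2)(7−1) = (−3)·4·5·6 = −360 ≡ 3, so v_2 = 3^{−1} = 4 (mod 11).
  i = 3 (α = 3): (3−10)(3−7)(3−2)(3−1) = (−7)·(−4)·1·2 = 56 ≡ 1, so v_3 = 1^{−1} = 1 (mod 11).
  i = 4 (α = 2): (2−10)(2−7)(2−3)(2−1) = (−8)·(−5)·(−1)·1 = −40 ≡ 4, so v_4 = 4^{−1} = 3 (mod 11).
  i = 5 (α = 1): (1−10)(1−7)(1−3)(1−2) = (−9)·(−6)·(−2)·(−1) = 108 ≡ 9, so v_5 = 9^{−1} = 5 (mod 11).
  v = [9, 4, 1, 3, 5].
Step 2: syndromes of r = [6, 5, 6, 7, 3] (all sums mod 11).
  S_0 = Σ v_i r_i = 9·6 + 4·5 + 1·6 + 3·7 + 5·3 = 116 ≡ 6.
  S_1 = Σ v_i α_i r_i = 9·10·6 + 4·7·5 + 1·3·6 + 3·2·7 + 5·1·3 = 755 ≡ 7.
  α_i^2 mod 11 = [1, 5, 9, 4, 1].
  S_2 = Σ v_i α_i^2 r_i = 9·1·6 + 4·5·5 + 1·9·6 + 3·4·7 + 5·1·3 = 307 ≡ 10.
  S = (6, 7, 10) ≠ 0, so r is not a codeword (an error is present).
Step 3: locate the error. For a single error e at position i, S_ℓ = v_i·e·α_i^ℓ, so α_err = S_1/S_0.
  S_0^{−1} = 6^{−1} = 2 (mod 11), so α_err = 7·2 = 14 ≡ 3 = α_3. Error position i = 3.
  Consistency check: S_2/S_1 = 10·8 = 80 ≡ 3 = α_err ✓ (single-error assumption holds).
Step 4: error magnitude e = S_0/v_3 = S_0·∏_{j≠3}(α_3 − α_j) = 6·1 = 6 ≡ 6 (mod 11).
Step 5: correct position 3: c_3 = r_3 − e = 6 − 6 ≡ 0 (mod 11). Hence c = [6, 5, 0, 7, 3].
  Check: interpolating c through the α_i gives m(x) = 10 + 4·x (degree < 2) with m(α_i) = c_i for every i, so c is indeed a codeword.


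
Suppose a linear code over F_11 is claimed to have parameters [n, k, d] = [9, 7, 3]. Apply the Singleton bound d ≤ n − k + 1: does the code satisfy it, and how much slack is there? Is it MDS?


Singleton RHS = n − k + 1 = 3, slack = 0, bound satisfied, MDS.

Singleton bound: d ≤ n − k + 1.
Here n = 9, k = 7, so n − k + 1 = 3.
Given d = 3, check d ≤ 3: YES.
Slack = (n − k + 1) − d = 0.
The code is MDS (slack = 0).
Description: the claimed parameters are [9, 7, 3]_11; such a code would be MDS (meets Singleton bound).


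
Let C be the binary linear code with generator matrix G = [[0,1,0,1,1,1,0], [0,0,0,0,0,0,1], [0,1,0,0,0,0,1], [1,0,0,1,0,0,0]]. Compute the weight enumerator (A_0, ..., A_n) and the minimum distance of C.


Weight distribution: A_0 = 1, A_1 = 2, A_2 = 2, A_3 = 4, A_4 = 5, A_5 = 2. Minimum distance d = 1.

Enumerate all 2^4 = 16 messages m ∈ F_2^4.
For each, compute codeword c = mG in F_2^7, then tally its weight.
  m = 0000 → c = 0000000, weight = 0.
  m = 1000 → c = 0101110, weight = 4.
  m = 0100 → c = 0000001, weight = 1.
  m = 1100 → c = 0101111, weight = 5.
  m = 0010 → c = 0100001, weight = 2.
  m = 1010 → c = 0001111, weight = 4.
  m = 0110 → c = 0100000, weight = 1.
  m = 1110 → c = 0001110, weight = 3.
  m = 0001 → c = 1001000, weight = 2.
  m = 1001 → c = 1100110, weight = 4.
  m = 0101 → c = 1001001, weight = 3.
  m = 1101 → c = 1100111, weight = 5.
  m = 0011 → c = 1101001, weight = 4.
  m = 1011 → c = 1000111, weight = 4.
  m = 0111 → c = 1101000, weight = 3.
  m = 1111 → c = 1000110, weight = 3.
Tally weights:
  weight 0: 1 codewords.
  weight 1: 2 codewords.
  weight 2: 2 codewords.
  weight 3: 4 codewords.
  weight 4: 5 codewords.
  weight 5: 2 codewords.
Minimum distance d = smallest w > 0 with A_w > 0 = 1.
Sanity: Σ A_w = 16 = 2^4 = 16 ✓.


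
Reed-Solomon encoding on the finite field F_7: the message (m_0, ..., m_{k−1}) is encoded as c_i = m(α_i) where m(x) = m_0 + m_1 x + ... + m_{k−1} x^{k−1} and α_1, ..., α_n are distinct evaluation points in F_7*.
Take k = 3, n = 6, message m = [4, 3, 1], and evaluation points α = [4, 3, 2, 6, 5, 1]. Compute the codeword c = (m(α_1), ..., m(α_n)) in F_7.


c = [4, 1, 0, 2, 2, 1]

Message polynomial: m(x) = 4 + 3·x + 1·x^2 (mod 7).
For each evaluation point α_i, compute m(α_i) mod 7:
  α_1 = 4: Horner steps 1 → 0 → 4, so m(4) = 4.
  α_2 = 3: Horner steps 1 → 6 → 1, so m(3) = 1.
  α_3 = 2: Horner steps 1 → 5 → 0, so m(2) = 0.
  α_4 = 6: Horner steps 1 → 2 → 2, so m(6) = 2.
  α_5 = 5: Horner steps 1 → 1 → 2, so m(5) = 2.
  α_6 = 1: Horner steps 1 → 4 → 1, so m(1) = 1.
Codeword c = [4, 1, 0, 2, 2, 1] ∈ F_7^6.


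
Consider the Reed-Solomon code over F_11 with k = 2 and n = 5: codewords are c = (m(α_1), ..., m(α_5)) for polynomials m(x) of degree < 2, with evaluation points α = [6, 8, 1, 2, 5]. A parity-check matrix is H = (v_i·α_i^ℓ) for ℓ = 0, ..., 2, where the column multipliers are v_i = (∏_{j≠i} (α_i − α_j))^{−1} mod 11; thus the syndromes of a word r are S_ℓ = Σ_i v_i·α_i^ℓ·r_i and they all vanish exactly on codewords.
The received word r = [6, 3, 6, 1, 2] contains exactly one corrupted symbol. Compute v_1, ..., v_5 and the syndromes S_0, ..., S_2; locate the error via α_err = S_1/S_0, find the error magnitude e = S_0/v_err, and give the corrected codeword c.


S = (8, 8, 8), error at position 3, error magnitude e = 9, c = [6, 3, 8, 1, 2].

Step 1: column multipliers v_i = (∏_{j≠i}(α_i − α_j))^{−1} mod 11.
  i = 1 (α = 6): (6−8)(6−1)(6−2)(6−5) = (−2)·5·4·1 = −40 ≡ 4, so v_1 = 4^{−1} = 3 (mod 11).
  i = 2 (α = 8): (8−6)(8−1)(8−2)(8−5) = 2·7·6·3 = 252 ≡ 10, so v_2 = 10^{−1} = 10 (mod 11).
  i = 3 (α = 1): (1−6)(1−8)(1−2)(1−5) = (−5)·(−7)·(−1)·(−4) = 140 ≡ 8, so v_3 = 8^{−1} = 7 (mod 11).
  i = 4 (α = 2): (2−6)(2−8)(2−1)(2−5) = (−4)·(−6)·1·(−3) = −72 ≡ 5, so v_4 = 5^{−1} = 9 (mod 11).
  i = 5 (α = 5): (5−6)(5−8)(5−1)(5−2) = (−1)·(−3)·4·3 = 36 ≡ 3, so v_5 = 3^{−1} = 4 (mod 11).
  v = [3, 10, 7, 9, 4].
Step 2: syndromes of r = [6, 3, 6, 1, 2] (all sums mod 11).
  S_0 = Σ v_i r_i = 3·6 + 10·3 + 7·6 + 9·1 + 4·2 = 107 ≡ 8.
  S_1 = Σ v_i α_i r_i = 3·6·6 + 10·8·3 + 7·1·6 + 9·2·1 + 4·5·2 = 448 ≡ 8.
  α_i^2 mod 11 = [3, 9, 1, 4, 3].
  S_2 = Σ v_i α_i^2 r_i = 3·3·6 + 10·9·3 + 7·1·6 + 9·4·1 + 4·3·2 = 426 ≡ 8.
  S = (8, 8, 8) ≠ 0, so r is not a codeword (an error is present).
Step 3: locate the error. For a single error e at position i, S_ℓ = v_i·e·α_i^ℓ, so α_err = S_1/S_0.
  S_0^{−1} = 8^{−1} = 7 (mod 11), so α_err = 8·7 = 56 ≡ 1 = α_3. Error position i = 3.
  Consistency check: S_2/S_1 = 8·7 = 56 ≡ 1 = α_err ✓ (single-error assumption holds).
Step 4: error magnitude e = S_0/v_3 = S_0·∏_{j≠3}(α_3 − α_j) = 8·8 = 64 ≡ 9 (mod 11).
Step 5: correct position 3: c_3 = r_3 − e = 6 − 9 ≡ 8 (mod 11). Hence c = [6, 3, 8, 1, 2].
  Check: interpolating c through the α_i gives m(x) = 4 + 4·x (degree < 2) with m(α_i) = c_i for every i, so c is indeed a codeword.


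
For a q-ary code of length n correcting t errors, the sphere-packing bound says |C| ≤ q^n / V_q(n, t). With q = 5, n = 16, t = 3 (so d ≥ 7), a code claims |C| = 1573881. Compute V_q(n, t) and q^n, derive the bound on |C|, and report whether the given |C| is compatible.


V_q(n, t) = 37825, q^n = 152587890625, Hamming bound = 4034048, |C| = 1573881 ≤ bound (satisfied).

Step 1: Compute V_q(n, t) = Σ_{j=0}^3 C(n, j) (q−1)^j.
  j = 0: C(16,0)·(4)^0 = 1·1 = 1.
  j = 1: C(16,1)·(4)^1 = 16·4 = 64.
  j = 2: C(16,2)·(4)^2 = 120·16 = 1920.
  j = 3: C(16,3)·(4)^3 = 560·64 = 35840.
  V_q(n, t) = 1 + 64 + 1920 + 35840 = 37825.
Step 2: q^n = 5^16 = 152587890625.
Step 3: Hamming bound ⌊q^n / V_q(n,t)⌋ = ⌊152587890625/37825⌋ = 4034048.
Step 4: Compare |C| = 1573881 to 4034048: satisfied.
The claimed |C| lies below the Hamming bound.


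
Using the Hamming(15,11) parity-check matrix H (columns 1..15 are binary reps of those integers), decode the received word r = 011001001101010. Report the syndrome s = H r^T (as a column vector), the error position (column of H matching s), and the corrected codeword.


s = (0, 1, 1, 0)^T, error position = 6, corrected codeword c = 011000001101010

Compute s = H r^T mod 2 one row at a time:
  s_1 = 0 + 1 + 1 + 0 + 1 + 0 + 1 + 0 = 4 ≡ 0 (mod 2).
  s_2 = 0 + 0 + 1 + 0 + 1 + 0 + 1 + 0 = 3 ≡ 1 (mod 2).
  s_3 = 1 + 1 + 1 + 0 + 1 + 0 + 1 + 0 = 5 ≡ 1 (mod 2).
  s_4 = 0 + 1 + 0 + 0 + 1 + 0 + 0 + 0 = 2 ≡ 0 (mod 2).
s = (0, 1, 1, 0)^T — this equals column 6 of H (binary 0110), so error is at position 6.
Correct: flip bit 6 of r = 011001001101010 to get c = 011000001101010.


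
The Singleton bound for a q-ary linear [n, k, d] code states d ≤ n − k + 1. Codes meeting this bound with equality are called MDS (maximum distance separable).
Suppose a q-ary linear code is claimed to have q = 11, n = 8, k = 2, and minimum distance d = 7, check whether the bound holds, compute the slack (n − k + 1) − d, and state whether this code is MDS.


Singleton RHS = n − k + 1 = 7, slack = 0, bound satisfied, MDS.

Singleton bound: d ≤ n − k + 1.
Here n = 8, k = 2, so n − k + 1 = 7.
Given d = 7, check d ≤ 7: YES.
Slack = (n − k + 1) − d = 0.
The code is MDS (slack = 0).
Description: the claimed parameters are [8, 2, 7]_11; such a code would be MDS (meets Singleton bound).


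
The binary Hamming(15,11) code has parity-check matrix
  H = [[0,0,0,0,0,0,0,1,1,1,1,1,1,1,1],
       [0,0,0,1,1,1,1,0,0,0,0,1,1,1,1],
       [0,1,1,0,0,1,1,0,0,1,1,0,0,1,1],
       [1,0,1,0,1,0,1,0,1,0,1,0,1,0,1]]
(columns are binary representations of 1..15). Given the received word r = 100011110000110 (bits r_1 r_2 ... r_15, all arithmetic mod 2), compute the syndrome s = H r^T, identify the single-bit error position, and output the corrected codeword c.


s = (1, 1, 1, 0)^T, error position = 14, corrected codeword c = 100011110000100

Compute s = H r^T mod 2 one row at a time:
  s_1 = 1 + 0 + 0 + 0 + 0 + 1 + 1 + 0 = 3 ≡ 1 (mod 2).
  s_2 = 0 + 1 + 1 + 1 + 0 + 1 + 1 + 0 = 5 ≡ 1 (mod 2).
  s_3 = 0 + 0 + 1 + 1 + 0 + 0 + 1 + 0 = 3 ≡ 1 (mod 2).
  s_4 = 1 + 0 + 1 + 1 + 0 + 0 + 1 + 0 = 4 ≡ 0 (mod 2).
s = (1, 1, 1, 0)^T — this equals column 14 of H (binary 1110), so error is at position 14.
Correct: flip bit 14 of r = 100011110000110 to get c = 100011110000100.


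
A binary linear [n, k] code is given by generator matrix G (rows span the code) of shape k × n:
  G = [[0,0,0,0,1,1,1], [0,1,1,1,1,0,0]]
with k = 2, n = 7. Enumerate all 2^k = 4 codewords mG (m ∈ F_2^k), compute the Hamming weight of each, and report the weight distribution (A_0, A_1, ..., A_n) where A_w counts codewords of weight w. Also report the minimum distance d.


Weight distribution: A_0 = 1, A_3 = 1, A_4 = 1, A_5 = 1. Minimum distance d = 3.

Enumerate all 2^2 = 4 messages m ∈ F_2^2.
For each, compute codeword c = mG in F_2^7, then tally its weight.
  m = 00 → c = 0000000, weight = 0.
  m = 10 → c = 0000111, weight = 3.
  m = 01 → c = 0111100, weight = 4.
  m = 11 → c = 0111011, weight = 5.
Tally weights:
  weight 0: 1 codewords.
  weight 3: 1 codewords.
  weight 4: 1 codewords.
  weight 5: 1 codewords.
Minimum distance d = smallest w > 0 with A_w > 0 = 3.
Sanity: Σ A_w = 4 = 2^2 = 4 ✓.


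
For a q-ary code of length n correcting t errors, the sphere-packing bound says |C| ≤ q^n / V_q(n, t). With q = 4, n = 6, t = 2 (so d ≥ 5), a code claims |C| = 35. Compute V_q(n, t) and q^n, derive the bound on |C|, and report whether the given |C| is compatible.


V_q(n, t) = 154, q^n = 4096, Hamming bound = 26, |C| = 35 > bound (violated).

Step 1: Compute V_q(n, t) = Σ_{j=0}^2 C(n, j) (q−1)^j.
  j = 0: C(6,0)·(3)^0 = 1·1 = 1.
  j = 1: C(6,1)·(3)^1 = 6·3 = 18.
  j = 2: C(6,2)·(3)^2 = 15·9 = 135.
  V_q(n, t) = 1 + 18 + 135 = 154.
Step 2: q^n = 4^6 = 4096.
Step 3: Hamming bound ⌊q^n / V_q(n,t)⌋ = ⌊4096/154⌋ = 26.
Step 4: Compare |C| = 35 to 26: violated.
The claimed |C| lies above the Hamming bound, so no 4-ary code of length 6 with d ≥ 5 can have 35 codewords.


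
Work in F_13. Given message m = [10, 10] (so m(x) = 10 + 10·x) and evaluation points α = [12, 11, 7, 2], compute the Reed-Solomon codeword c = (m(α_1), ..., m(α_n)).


c = [0, 3, 2, 4]

Message polynomial: m(x) = 10 + 10·x (mod 13).
For each evaluation point α_i, compute m(α_i) mod 13:
  α_1 = 12: Horner steps 10 → 0, so m(12) = 0.
  α_2 = 11: Horner steps 10 → 3, so m(11) = 3.
  α_3 = 7: Horner steps 10 → 2, so m(7) = 2.
  α_4 = 2: Horner steps 10 → 4, so m(2) = 4.
Codeword c = [0, 3, 2, 4] ∈ F_13^4.


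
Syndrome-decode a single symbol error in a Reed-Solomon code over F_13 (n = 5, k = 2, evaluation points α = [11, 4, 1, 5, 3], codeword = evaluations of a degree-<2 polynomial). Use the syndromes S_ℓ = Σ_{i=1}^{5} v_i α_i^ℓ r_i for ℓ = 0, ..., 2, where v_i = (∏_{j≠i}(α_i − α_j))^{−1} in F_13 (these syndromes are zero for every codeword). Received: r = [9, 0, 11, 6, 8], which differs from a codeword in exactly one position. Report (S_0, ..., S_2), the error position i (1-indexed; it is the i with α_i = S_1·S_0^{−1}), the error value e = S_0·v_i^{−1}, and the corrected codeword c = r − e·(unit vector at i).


S = (10, 11, 3), error at position 4, error magnitude e = 1, c = [9, 0, 11, 5, 8].

Step 1: column multipliers v_i = (∏_{j≠i}(α_i − α_j))^{−1} mod 13.
  i = 1 (α = 11): (11−4)(11−1)(11−5)(11−3) = 7·10·6·8 = 3360 ≡ 6, so v_1 = 6^{−1} = 11 (mod 13).
  i = 2 (α = 4): (4−11)(4−1)(4−5)(4−3) = (−7)·3·(−1)·1 = 21 ≡ 8, so v_2 = 8^{−1} = 5 (mod 13).
  i = 3 (α = 1): (1−11)(1−4)(1−5)(1−3) = (−10)·(−3)·(−4)·(−2) = 240 ≡ 6, so v_3 = 6^{−1} = 11 (mod 13).
  i = 4 (α = 5): (5−11)(5−4)(5−1)(5−3) = (−6)·1·4·2 = −48 ≡ 4, so v_4 = 4^{−1} = 10 (mod 13).
  i = 5 (α = 3): (3−11)(3−4)(3−1)(3−5) = (−8)·(−1)·2·(−2) = −32 ≡ 7, so v_5 = 7^{−1} = 2 (mod 13).
  v = [11, 5, 11, 10, 2].
Step 2: syndromes of r = [9, 0, 11, 6, 8] (all sums mod 13).
  S_0 = Σ v_i r_i = 11·9 + 5·0 + 11·11 + 10·6 + 2·8 = 296 ≡ 10.
  S_1 = Σ v_i α_i r_i = 11·11·9 + 5·4·0 + 11·1·11 + 10·5·6 + 2·3·8 = 1558 ≡ 11.
  α_i^2 mod 13 = [4, 3, 1, 12, 9].
  S_2 = Σ v_i α_i^2 r_i = 11·4·9 + 5·3·0 + 11·1·11 + 10·12·6 + 2·9·8 = 1381 ≡ 3.
  S = (10, 11, 3) ≠ 0, so r is not a codeword (an error is present).
Step 3: locate the error. For a single error e at position i, S_ℓ = v_i·e·α_i^ℓ, so α_err = S_1/S_0.
  S_0^{−1} = 10^{−1} = 4 (mod 13), so α_err = 11·4 = 44 ≡ 5 = α_4. Error position i = 4.
  Consistency check: S_2/S_1 = 3·6 = 18 ≡ 5 = α_err ✓ (single-error assumption holds).
Step 4: error magnitude e = S_0/v_4 = S_0·∏_{j≠4}(α_4 − α_j) = 10·4 = 40 ≡ 1 (mod 13).
Step 5: correct position 4: c_4 = r_4 − e = 6 − 1 ≡ 5 (mod 13). Hence c = [9, 0, 11, 5, 8].
  Check: interpolating c through the α_i gives m(x) = 6 + 5·x (degree < 2) with m(α_i) = c_i for every i, so c is indeed a codeword.


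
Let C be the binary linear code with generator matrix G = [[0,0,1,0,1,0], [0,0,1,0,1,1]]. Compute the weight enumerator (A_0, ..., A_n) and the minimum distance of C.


Weight distribution: A_0 = 1, A_1 = 1, A_2 = 1, A_3 = 1. Minimum distance d = 1.

Enumerate all 2^2 = 4 messages m ∈ F_2^2.
For each, compute codeword c = mG in F_2^6, then tally its weight.
  m = 00 → c = 000000, weight = 0.
  m = 10 → c = 001010, weight = 2.
  m = 01 → c = 001011, weight = 3.
  m = 11 → c = 000001, weight = 1.
Tally weights:
  weight 0: 1 codewords.
  weight 1: 1 codewords.
  weight 2: 1 codewords.
  weight 3: 1 codewords.
Minimum distance d = smallest w > 0 with A_w > 0 = 1.
Sanity: Σ A_w = 4 = 2^2 = 4 ✓.


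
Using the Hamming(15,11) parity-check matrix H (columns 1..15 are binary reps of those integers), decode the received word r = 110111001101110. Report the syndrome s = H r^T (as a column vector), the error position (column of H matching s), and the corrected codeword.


s = (1, 0, 0, 0)^T, error position = 8, corrected codeword c = 110111011101110

Compute s = H r^T mod 2 one row at a time:
  s_1 = 0 + 1 + 1 + 0 + 1 + 1 + 1 + 0 = 5 ≡ 1 (mod 2).
  s_2 = 1 + 1 + 1 + 0 + 1 + 1 + 1 + 0 = 6 ≡ 0 (mod 2).
  s_3 = 1 + 0 + 1 + 0 + 1 + 0 + 1 + 0 = 4 ≡ 0 (mod 2).
  s_4 = 1 + 0 + 1 + 0 + 1 + 0 + 1 + 0 = 4 ≡ 0 (mod 2).
s = (1, 0, 0, 0)^T — this equals column 8 of H (binary 1000), so error is at position 8.
Correct: flip bit 8 of r = 110111001101110 to get c = 110111011101110.


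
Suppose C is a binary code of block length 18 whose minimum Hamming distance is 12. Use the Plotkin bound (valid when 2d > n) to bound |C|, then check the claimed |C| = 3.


Plotkin bound M ≤ 4; given |C| = 3 ≤ bound (satisfied).

Check applicability: 2d = 24, n = 18.
2d − n = 6 > 0, so Plotkin applies.
Compute d/(2d−n) = 12/6 ≈ 2.0000.
⌊d/(2d−n)⌋ = 2.
Plotkin bound: M ≤ 2·2 = 4.
Given |C| = 3, check: satisfied.
This |C| is below the Plotkin bound.


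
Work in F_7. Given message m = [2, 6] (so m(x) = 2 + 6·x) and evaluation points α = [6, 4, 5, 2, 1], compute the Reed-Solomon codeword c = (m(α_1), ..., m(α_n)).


c = [3, 5, 4, 0, 1]

Message polynomial: m(x) = 2 + 6·x (mod 7).
For each evaluation point α_i, compute m(α_i) mod 7:
  α_1 = 6: Horner steps 6 → 3, so m(6) = 3.
  α_2 = 4: Horner steps 6 → 5, so m(4) = 5.
  α_3 = 5: Horner steps 6 → 4, so m(5) = 4.
  α_4 = 2: Horner steps 6 → 0, so m(2) = 0.
  α_5 = 1: Horner steps 6 → 1, so m(1) = 1.
Codeword c = [3, 5, 4, 0, 1] ∈ F_7^5.


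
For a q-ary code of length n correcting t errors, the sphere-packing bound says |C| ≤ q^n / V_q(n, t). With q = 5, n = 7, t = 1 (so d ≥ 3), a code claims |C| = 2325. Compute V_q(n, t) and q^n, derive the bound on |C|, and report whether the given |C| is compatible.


V_q(n, t) = 29, q^n = 78125, Hamming bound = 2693, |C| = 2325 ≤ bound (satisfied).

Step 1: Compute V_q(n, t) = Σ_{j=0}^1 C(n, j) (q−1)^j.
  j = 0: C(7,0)·(4)^0 = 1·1 = 1.
  j = 1: C(7,1)·(4)^1 = 7·4 = 28.
  V_q(n, t) = 1 + 28 = 29.
Step 2: q^n = 5^7 = 78125.
Step 3: Hamming bound ⌊q^n / V_q(n,t)⌋ = ⌊78125/29⌋ = 2693.
Step 4: Compare |C| = 2325 to 2693: satisfied.
The claimed |C| lies below the Hamming bound.


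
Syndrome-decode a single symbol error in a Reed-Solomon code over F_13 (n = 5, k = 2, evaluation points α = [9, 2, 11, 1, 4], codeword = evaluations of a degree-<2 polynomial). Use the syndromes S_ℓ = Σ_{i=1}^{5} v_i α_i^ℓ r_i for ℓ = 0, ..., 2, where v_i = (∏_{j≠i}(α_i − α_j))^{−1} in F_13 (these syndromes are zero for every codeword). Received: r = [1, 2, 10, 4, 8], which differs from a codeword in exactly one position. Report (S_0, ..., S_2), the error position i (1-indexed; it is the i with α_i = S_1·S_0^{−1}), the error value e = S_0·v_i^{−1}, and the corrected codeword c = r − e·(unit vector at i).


S = (5, 7, 2), error at position 5, error magnitude e = 10, c = [1, 2, 10, 4, 11].

Step 1: column multipliers v_i = (∏_{j≠i}(α_i − α_j))^{−1} mod 13.
  i = 1 (α = 9): (9−2)(9−11)(9−1)(9−4) = 7·(−2)·8·5 = −560 ≡ 12, so v_1 = 12^{−1} = 12 (mod 13).
  i = 2 (α = 2): (2−9)(2−11)(2−1)(2−4) = (−7)·(−9)·1·(−2) = −126 ≡ 4, so v_2 = 4^{−1} = 10 (mod 13).
  i = 3 (α = 11): (11−9)(11−2)(11−1)(11−4) = 2·9·10·7 = 1260 ≡ 12, so v_3 = 12^{−1} = 12 (mod 13).
  i = 4 (α = 1): (1−9)(1−2)(1−11)(1−4) = (−8)·(−1)·(−10)·(−3) = 240 ≡ 6, so v_4 = 6^{−1} = 11 (mod 13).
  i = 5 (α = 4): (4−9)(4−2)(4−11)(4−1) = (−5)·2·(−7)·3 = 210 ≡ 2, so v_5 = 2^{−1} = 7 (mod 13).
  v = [12, 10, 12, 11, 7].
Step 2: syndromes of r = [1, 2, 10, 4, 8] (all sums mod 13).
  S_0 = Σ v_i r_i = 12·1 + 10·2 + 12·10 + 11·4 + 7·8 = 252 ≡ 5.
  S_1 = Σ v_i α_i r_i = 12·9·1 + 10·2·2 + 12·11·10 + 11·1·4 + 7·4·8 = 1736 ≡ 7.
  α_i^2 mod 13 = [3, 4, 4, 1, 3].
  S_2 = Σ v_i α_i^2 r_i = 12·3·1 + 10·4·2 + 12·4·10 + 11·1·4 + 7·3·8 = 808 ≡ 2.
  S = (5, 7, 2) ≠ 0, so r is not a codeword (an error is present).
Step 3: locate the error. For a single error e at position i, S_ℓ = v_i·e·α_i^ℓ, so α_err = S_1/S_0.
  S_0^{−1} = 5^{−1} = 8 (mod 13), so α_err = 7·8 = 56 ≡ 4 = α_5. Error position i = 5.
  Consistency check: S_2/S_1 = 2·2 = 4 ≡ 4 = α_err ✓ (single-error assumption holds).
Step 4: error magnitude e = S_0/v_5 = S_0·∏_{j≠5}(α_5 − α_j) = 5·2 = 10 ≡ 10 (mod 13).
Step 5: correct position 5: c_5 = r_5 − e = 8 − 10 ≡ 11 (mod 13). Hence c = [1, 2, 10, 4, 11].
  Check: interpolating c through the α_i gives m(x) = 6 + 11·x (degree < 2) with m(α_i) = c_i for every i, so c is indeed a codeword.
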